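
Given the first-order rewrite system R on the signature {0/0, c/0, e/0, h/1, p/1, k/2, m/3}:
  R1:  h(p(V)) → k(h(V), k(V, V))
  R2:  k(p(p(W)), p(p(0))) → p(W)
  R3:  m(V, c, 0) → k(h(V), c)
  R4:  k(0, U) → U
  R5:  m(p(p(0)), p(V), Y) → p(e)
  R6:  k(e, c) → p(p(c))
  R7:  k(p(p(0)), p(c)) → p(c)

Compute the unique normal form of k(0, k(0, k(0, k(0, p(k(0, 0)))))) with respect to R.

p(0)

1. k(0, k(0, k(0, k(0, p(k(0, 0))))))  →  k(0, k(0, k(0, p(k(0, 0)))))   [R4 at ε]
2. k(0, k(0, k(0, p(k(0, 0)))))  →  k(0, k(0, p(k(0, 0))))   [R4 at ε]
3. k(0, k(0, p(k(0, 0))))  →  k(0, p(k(0, 0)))   [R4 at ε]
4. k(0, p(k(0, 0)))  →  p(k(0, 0))   [R4 at ε]
5. p(k(0, 0))  →  p(0)   [R4 at 1]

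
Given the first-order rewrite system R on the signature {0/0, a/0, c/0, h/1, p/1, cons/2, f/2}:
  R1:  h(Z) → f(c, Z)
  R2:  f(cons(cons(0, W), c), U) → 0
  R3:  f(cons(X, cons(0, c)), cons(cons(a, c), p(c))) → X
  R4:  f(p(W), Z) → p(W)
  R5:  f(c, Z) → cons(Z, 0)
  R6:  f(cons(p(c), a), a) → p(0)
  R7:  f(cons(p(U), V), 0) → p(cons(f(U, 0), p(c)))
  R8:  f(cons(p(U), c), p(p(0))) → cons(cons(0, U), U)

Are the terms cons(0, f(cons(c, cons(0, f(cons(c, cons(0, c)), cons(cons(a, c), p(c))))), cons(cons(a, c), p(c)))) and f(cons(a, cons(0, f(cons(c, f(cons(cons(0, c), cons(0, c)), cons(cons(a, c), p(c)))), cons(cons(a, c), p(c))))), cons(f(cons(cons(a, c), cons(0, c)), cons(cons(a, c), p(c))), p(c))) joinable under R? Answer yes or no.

no — NF(t₁) = cons(0, c), NF(t₂) = a

Reduce t₁ = cons(0, f(cons(c, cons(0, f(cons(c, cons(0, c)), cons(cons(a, c), p(c))))), cons(cons(a, c), p(c)))):
1. cons(0, f(cons(c, cons(0, f(cons(c, cons(0, c)), cons(cons(a, c), p(c))))), cons(cons(a, c), p(c))))  →  cons(0, f(cons(c, cons(0, c)), cons(cons(a, c), p(c))))   [R3 at 2.1.2.2]
2. cons(0, f(cons(c, cons(0, c)), cons(cons(a, c), p(c))))  →  cons(0, c)   [R3 at 2]

Reduce t₂ = f(cons(a, cons(0, f(cons(c, f(cons(cons(0, c), cons(0, c)), cons(cons(a, c), p(c)))), cons(cons(a, c), p(c))))), cons(f(cons(cons(a, c), cons(0, c)), cons(cons(a, c), p(c))), p(c))):
1. f(cons(a, cons(0, f(cons(c, f(cons(cons(0, c), cons(0, c)), cons(cons(a, c), p(c)))), cons(cons(a, c), p(c))))), cons(f(cons(cons(a, c), cons(0, c)), cons(cons(a, c), p(c))), p(c)))  →  f(cons(a, cons(0, f(cons(c, cons(0, c)), cons(cons(a, c), p(c))))), cons(f(cons(cons(a, c), cons(0, c)), cons(cons(a, c), p(c))), p(c)))   [R3 at 1.2.2.1.2]
2. f(cons(a, cons(0, f(cons(c, cons(0, c)), cons(cons(a, c), p(c))))), cons(f(cons(cons(a, c), cons(0, c)), cons(cons(a, c), p(c))), p(c)))  →  f(cons(a, cons(0, c)), cons(f(cons(cons(a, c), cons(0, c)), cons(cons(a, c), p(c))), p(c)))   [R3 at 1.2.2]
3. f(cons(a, cons(0, c)), cons(f(cons(cons(a, c), cons(0, c)), cons(cons(a, c), p(c))), p(c)))  →  f(cons(a, cons(0, c)), cons(cons(a, c), p(c)))   [R3 at 2.1]
4. f(cons(a, cons(0, c)), cons(cons(a, c), p(c)))  →  a   [R3 at ε]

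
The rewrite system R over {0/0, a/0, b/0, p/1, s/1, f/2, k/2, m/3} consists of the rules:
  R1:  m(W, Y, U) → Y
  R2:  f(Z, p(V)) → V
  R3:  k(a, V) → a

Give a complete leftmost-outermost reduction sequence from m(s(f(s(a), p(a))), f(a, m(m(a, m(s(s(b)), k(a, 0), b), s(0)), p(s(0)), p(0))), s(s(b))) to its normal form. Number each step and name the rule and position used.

s(0)

1. m(s(f(s(a), p(a))), f(a, m(m(a, m(s(s(b)), k(a, 0), b), s(0)), p(s(0)), p(0))), s(s(b)))  →  f(a, m(m(a, m(s(s(b)), k(a, 0), b), s(0)), p(s(0)), p(0)))   [R1 at ε]
2. f(a, m(m(a, m(s(s(b)), k(a, 0), b), s(0)), p(s(0)), p(0)))  →  f(a, p(s(0)))   [R1 at 2]
3. f(a, p(s(0)))  →  s(0)   [R2 at ε]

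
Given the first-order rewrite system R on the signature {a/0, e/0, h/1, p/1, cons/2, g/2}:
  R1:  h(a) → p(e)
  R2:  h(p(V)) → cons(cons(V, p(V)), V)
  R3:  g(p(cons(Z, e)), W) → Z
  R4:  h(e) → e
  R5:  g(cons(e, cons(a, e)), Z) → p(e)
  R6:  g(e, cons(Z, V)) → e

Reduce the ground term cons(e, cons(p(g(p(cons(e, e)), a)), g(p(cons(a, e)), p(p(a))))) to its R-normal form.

cons(e, cons(p(e), a))

1. cons(e, cons(p(g(p(cons(e, e)), a)), g(p(cons(a, e)), p(p(a)))))  →  cons(e, cons(p(e), g(p(cons(a, e)), p(p(a)))))   [R3 at 2.1.1]
2. cons(e, cons(p(e), g(p(cons(a, e)), p(p(a)))))  →  cons(e, cons(p(e), a))   [R3 at 2.2]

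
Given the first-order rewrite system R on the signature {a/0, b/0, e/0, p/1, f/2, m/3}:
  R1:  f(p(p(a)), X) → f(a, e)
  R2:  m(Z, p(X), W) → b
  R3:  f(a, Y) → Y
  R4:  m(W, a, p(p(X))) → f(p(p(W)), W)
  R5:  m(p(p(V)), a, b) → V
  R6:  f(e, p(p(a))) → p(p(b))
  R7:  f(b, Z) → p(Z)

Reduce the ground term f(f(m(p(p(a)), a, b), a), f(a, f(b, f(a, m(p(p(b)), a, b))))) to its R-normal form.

1. f(f(m(p(p(a)), a, b), a), f(a, f(b, f(a, m(p(p(b)), a, b)))))  →  f(f(a, a), f(a, f(b, f(a, m(p(p(b)), a, b)))))   [R5 at 1.1]
2. f(f(a, a), f(a, f(b, f(a, m(p(p(b)), a, b)))))  →  f(a, f(a, f(b, f(a, m(p(p(b)), a, b)))))   [R3 at 1]
3. f(a, f(a, f(b, f(a, m(p(p(b)), a, b)))))  →  f(a, f(b, f(a, m(p(p(b)), a, b))))   [R3 at ε]
4. f(a, f(b, f(a, m(p(p(b)), a, b))))  →  f(b, f(a, m(p(p(b)), a, b)))   [R3 at ε]
5. f(b, f(a, m(p(p(b)), a, b)))  →  p(f(a, m(p(p(b)), a, b)))   [R7 at ε]
6. p(f(a, m(p(p(b)), a, b)))  →  p(m(p(p(b)), a, b))   [R3 at 1]
7. p(m(p(p(b)), a, b))  →  p(b)   [R5 at 1]

p(b)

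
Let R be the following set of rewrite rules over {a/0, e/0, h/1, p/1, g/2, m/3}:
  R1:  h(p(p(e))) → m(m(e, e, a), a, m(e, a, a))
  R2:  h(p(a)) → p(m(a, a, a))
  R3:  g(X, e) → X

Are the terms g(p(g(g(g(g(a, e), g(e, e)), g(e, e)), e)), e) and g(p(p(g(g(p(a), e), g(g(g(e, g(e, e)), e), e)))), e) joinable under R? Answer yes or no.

no — NF(t₁) = p(a), NF(t₂) = p(p(p(a)))

Reduce t₁ = g(p(g(g(g(g(a, e), g(e, e)), g(e, e)), e)), e):
1. g(p(g(g(g(g(a, e), g(e, e)), g(e, e)), e)), e)  →  p(g(g(g(g(a, e), g(e, e)), g(e, e)), e))   [R3 at ε]
2. p(g(g(g(g(a, e), g(e, e)), g(e, e)), e))  →  p(g(g(g(a, e), g(e, e)), g(e, e)))   [R3 at 1]
3. p(g(g(g(a, e), g(e, e)), g(e, e)))  →  p(g(g(a, g(e, e)), g(e, e)))   [R3 at 1.1.1]
4. p(g(g(a, g(e, e)), g(e, e)))  →  p(g(g(a, e), g(e, e)))   [R3 at 1.1.2]
5. p(g(g(a, e), g(e, e)))  →  p(g(a, g(e, e)))   [R3 at 1.1]
6. p(g(a, g(e, e)))  →  p(g(a, e))   [R3 at 1.2]
7. p(g(a, e))  →  p(a)   [R3 at 1]

Reduce t₂ = g(p(p(g(g(p(a), e), g(g(g(e, g(e, e)), e), e)))), e):
1. g(p(p(g(g(p(a), e), g(g(g(e, g(e, e)), e), e)))), e)  →  p(p(g(g(p(a), e), g(g(g(e, g(e, e)), e), e))))   [R3 at ε]
2. p(p(g(g(p(a), e), g(g(g(e, g(e, e)), e), e))))  →  p(p(g(p(a), g(g(g(e, g(e, e)), e), e))))   [R3 at 1.1.1]
3. p(p(g(p(a), g(g(g(e, g(e, e)), e), e))))  →  p(p(g(p(a), g(g(e, g(e, e)), e))))   [R3 at 1.1.2]
4. p(p(g(p(a), g(g(e, g(e, e)), e))))  →  p(p(g(p(a), g(e, g(e, e)))))   [R3 at 1.1.2]
5. p(p(g(p(a), g(e, g(e, e)))))  →  p(p(g(p(a), g(e, e))))   [R3 at 1.1.2.2]
6. p(p(g(p(a), g(e, e))))  →  p(p(g(p(a), e)))   [R3 at 1.1.2]
7. p(p(g(p(a), e)))  →  p(p(p(a)))   [R3 at 1.1]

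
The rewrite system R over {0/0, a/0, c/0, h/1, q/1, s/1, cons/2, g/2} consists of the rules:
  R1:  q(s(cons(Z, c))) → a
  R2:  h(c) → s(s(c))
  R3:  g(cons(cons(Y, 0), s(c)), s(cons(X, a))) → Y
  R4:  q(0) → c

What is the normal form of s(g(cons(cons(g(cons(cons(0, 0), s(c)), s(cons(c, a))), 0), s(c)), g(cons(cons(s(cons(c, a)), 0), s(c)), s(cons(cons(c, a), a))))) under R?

1. s(g(cons(cons(g(cons(cons(0, 0), s(c)), s(cons(c, a))), 0), s(c)), g(cons(cons(s(cons(c, a)), 0), s(c)), s(cons(cons(c, a), a)))))  →  s(g(cons(cons(0, 0), s(c)), g(cons(cons(s(cons(c, a)), 0), s(c)), s(cons(cons(c, a), a)))))   [R3 at 1.1.1.1]
2. s(g(cons(cons(0, 0), s(c)), g(cons(cons(s(cons(c, a)), 0), s(c)), s(cons(cons(c, a), a)))))  →  s(g(cons(cons(0, 0), s(c)), s(cons(c, a))))   [R3 at 1.2]
3. s(g(cons(cons(0, 0), s(c)), s(cons(c, a))))  →  s(0)   [R3 at 1]

s(0)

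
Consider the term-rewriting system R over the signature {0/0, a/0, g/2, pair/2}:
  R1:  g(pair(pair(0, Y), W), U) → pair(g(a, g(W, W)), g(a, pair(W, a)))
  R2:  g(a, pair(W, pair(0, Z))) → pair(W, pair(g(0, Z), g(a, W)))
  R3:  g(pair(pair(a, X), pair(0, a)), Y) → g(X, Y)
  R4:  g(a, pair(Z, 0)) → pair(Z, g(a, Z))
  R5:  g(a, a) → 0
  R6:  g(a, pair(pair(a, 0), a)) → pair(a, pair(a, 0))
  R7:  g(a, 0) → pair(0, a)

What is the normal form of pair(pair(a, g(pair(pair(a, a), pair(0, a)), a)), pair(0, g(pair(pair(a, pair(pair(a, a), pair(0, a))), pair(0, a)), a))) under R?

1. pair(pair(a, g(pair(pair(a, a), pair(0, a)), a)), pair(0, g(pair(pair(a, pair(pair(a, a), pair(0, a))), pair(0, a)), a)))  →  pair(pair(a, g(a, a)), pair(0, g(pair(pair(a, pair(pair(a, a), pair(0, a))), pair(0, a)), a)))   [R3 at 1.2]
2. pair(pair(a, g(a, a)), pair(0, g(pair(pair(a, pair(pair(a, a), pair(0, a))), pair(0, a)), a)))  →  pair(pair(a, 0), pair(0, g(pair(pair(a, pair(pair(a, a), pair(0, a))), pair(0, a)), a)))   [R5 at 1.2]
3. pair(pair(a, 0), pair(0, g(pair(pair(a, pair(pair(a, a), pair(0, a))), pair(0, a)), a)))  →  pair(pair(a, 0), pair(0, g(pair(pair(a, a), pair(0, a)), a)))   [R3 at 2.2]
4. pair(pair(a, 0), pair(0, g(pair(pair(a, a), pair(0, a)), a)))  →  pair(pair(a, 0), pair(0, g(a, a)))   [R3 at 2.2]
5. pair(pair(a, 0), pair(0, g(a, a)))  →  pair(pair(a, 0), pair(0, 0))   [R5 at 2.2]

pair(pair(a, 0), pair(0, 0))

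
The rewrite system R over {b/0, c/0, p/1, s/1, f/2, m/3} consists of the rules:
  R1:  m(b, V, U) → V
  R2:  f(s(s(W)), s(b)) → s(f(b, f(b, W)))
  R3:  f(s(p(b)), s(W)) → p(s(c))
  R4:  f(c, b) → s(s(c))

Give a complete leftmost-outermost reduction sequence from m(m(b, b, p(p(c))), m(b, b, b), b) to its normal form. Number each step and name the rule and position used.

1. m(m(b, b, p(p(c))), m(b, b, b), b)  →  m(b, m(b, b, b), b)   [R1 at 1]
2. m(b, m(b, b, b), b)  →  m(b, b, b)   [R1 at ε]
3. m(b, b, b)  →  b   [R1 at ε]

b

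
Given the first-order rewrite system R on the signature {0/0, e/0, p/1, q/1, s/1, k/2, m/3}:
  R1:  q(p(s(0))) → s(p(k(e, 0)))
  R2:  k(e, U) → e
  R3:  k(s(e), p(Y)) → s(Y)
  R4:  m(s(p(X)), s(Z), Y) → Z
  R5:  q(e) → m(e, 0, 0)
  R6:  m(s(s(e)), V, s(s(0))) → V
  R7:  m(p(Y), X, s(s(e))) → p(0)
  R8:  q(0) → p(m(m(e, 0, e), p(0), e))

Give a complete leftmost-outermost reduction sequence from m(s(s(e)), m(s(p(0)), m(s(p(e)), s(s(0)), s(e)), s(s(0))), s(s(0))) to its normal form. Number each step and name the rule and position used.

1. m(s(s(e)), m(s(p(0)), m(s(p(e)), s(s(0)), s(e)), s(s(0))), s(s(0)))  →  m(s(p(0)), m(s(p(e)), s(s(0)), s(e)), s(s(0)))   [R6 at ε]
2. m(s(p(0)), m(s(p(e)), s(s(0)), s(e)), s(s(0)))  →  m(s(p(0)), s(0), s(s(0)))   [R4 at 2]
3. m(s(p(0)), s(0), s(s(0)))  →  0   [R4 at ε]

0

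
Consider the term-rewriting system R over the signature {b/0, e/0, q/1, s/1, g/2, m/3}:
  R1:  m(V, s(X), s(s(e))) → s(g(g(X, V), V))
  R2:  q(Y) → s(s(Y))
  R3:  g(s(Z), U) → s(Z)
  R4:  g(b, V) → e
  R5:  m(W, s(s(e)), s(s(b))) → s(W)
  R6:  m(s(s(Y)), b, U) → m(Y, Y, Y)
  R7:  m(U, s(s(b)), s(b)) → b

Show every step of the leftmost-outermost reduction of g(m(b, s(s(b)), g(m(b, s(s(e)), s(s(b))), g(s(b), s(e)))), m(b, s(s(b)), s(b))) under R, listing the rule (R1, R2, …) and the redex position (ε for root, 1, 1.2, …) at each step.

e

1. g(m(b, s(s(b)), g(m(b, s(s(e)), s(s(b))), g(s(b), s(e)))), m(b, s(s(b)), s(b)))  →  g(m(b, s(s(b)), g(s(b), g(s(b), s(e)))), m(b, s(s(b)), s(b)))   [R5 at 1.3.1]
2. g(m(b, s(s(b)), g(s(b), g(s(b), s(e)))), m(b, s(s(b)), s(b)))  →  g(m(b, s(s(b)), s(b)), m(b, s(s(b)), s(b)))   [R3 at 1.3]
3. g(m(b, s(s(b)), s(b)), m(b, s(s(b)), s(b)))  →  g(b, m(b, s(s(b)), s(b)))   [R7 at 1]
4. g(b, m(b, s(s(b)), s(b)))  →  e   [R4 at ε]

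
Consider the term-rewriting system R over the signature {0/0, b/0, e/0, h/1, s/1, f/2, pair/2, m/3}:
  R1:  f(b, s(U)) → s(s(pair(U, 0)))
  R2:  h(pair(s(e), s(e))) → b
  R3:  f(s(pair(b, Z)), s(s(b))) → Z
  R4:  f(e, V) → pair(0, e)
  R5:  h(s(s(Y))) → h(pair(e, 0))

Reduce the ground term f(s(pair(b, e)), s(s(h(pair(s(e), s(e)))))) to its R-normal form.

e

1. f(s(pair(b, e)), s(s(h(pair(s(e), s(e))))))  →  f(s(pair(b, e)), s(s(b)))   [R2 at 2.1.1]
2. f(s(pair(b, e)), s(s(b)))  →  e   [R3 at ε]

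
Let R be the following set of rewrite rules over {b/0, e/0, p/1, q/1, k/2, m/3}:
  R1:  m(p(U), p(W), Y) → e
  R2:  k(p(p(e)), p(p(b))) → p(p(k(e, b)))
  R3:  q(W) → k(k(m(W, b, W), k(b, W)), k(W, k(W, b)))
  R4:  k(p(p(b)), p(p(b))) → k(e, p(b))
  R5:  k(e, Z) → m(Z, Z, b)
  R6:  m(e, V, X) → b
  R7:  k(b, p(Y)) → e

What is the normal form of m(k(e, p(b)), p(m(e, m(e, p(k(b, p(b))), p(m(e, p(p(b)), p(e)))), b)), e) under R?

1. m(k(e, p(b)), p(m(e, m(e, p(k(b, p(b))), p(m(e, p(p(b)), p(e)))), b)), e)  →  m(m(p(b), p(b), b), p(m(e, m(e, p(k(b, p(b))), p(m(e, p(p(b)), p(e)))), b)), e)   [R5 at 1]
2. m(m(p(b), p(b), b), p(m(e, m(e, p(k(b, p(b))), p(m(e, p(p(b)), p(e)))), b)), e)  →  m(e, p(m(e, m(e, p(k(b, p(b))), p(m(e, p(p(b)), p(e)))), b)), e)   [R1 at 1]
3. m(e, p(m(e, m(e, p(k(b, p(b))), p(m(e, p(p(b)), p(e)))), b)), e)  →  b   [R6 at ε]

b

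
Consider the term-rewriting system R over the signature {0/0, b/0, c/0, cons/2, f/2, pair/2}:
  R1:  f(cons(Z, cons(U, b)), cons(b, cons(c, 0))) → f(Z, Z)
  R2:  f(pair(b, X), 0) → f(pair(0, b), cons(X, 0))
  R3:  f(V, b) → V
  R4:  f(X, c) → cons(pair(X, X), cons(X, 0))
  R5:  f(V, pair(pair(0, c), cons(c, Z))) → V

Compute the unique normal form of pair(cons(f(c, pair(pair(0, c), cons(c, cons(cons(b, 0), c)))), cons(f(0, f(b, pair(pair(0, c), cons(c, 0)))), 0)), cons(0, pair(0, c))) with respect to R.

1. pair(cons(f(c, pair(pair(0, c), cons(c, cons(cons(b, 0), c)))), cons(f(0, f(b, pair(pair(0, c), cons(c, 0)))), 0)), cons(0, pair(0, c)))  →  pair(cons(c, cons(f(0, f(b, pair(pair(0, c), cons(c, 0)))), 0)), cons(0, pair(0, c)))   [R5 at 1.1]
2. pair(cons(c, cons(f(0, f(b, pair(pair(0, c), cons(c, 0)))), 0)), cons(0, pair(0, c)))  →  pair(cons(c, cons(f(0, b), 0)), cons(0, pair(0, c)))   [R5 at 1.2.1.2]
3. pair(cons(c, cons(f(0, b), 0)), cons(0, pair(0, c)))  →  pair(cons(c, cons(0, 0)), cons(0, pair(0, c)))   [R3 at 1.2.1]

pair(cons(c, cons(0, 0)), cons(0, pair(0, c)))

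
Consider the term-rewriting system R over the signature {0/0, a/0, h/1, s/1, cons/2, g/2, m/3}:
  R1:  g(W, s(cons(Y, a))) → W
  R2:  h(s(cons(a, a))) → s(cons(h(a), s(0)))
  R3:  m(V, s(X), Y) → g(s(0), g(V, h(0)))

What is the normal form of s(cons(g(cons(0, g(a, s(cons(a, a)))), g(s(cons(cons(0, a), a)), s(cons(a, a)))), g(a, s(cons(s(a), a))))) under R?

1. s(cons(g(cons(0, g(a, s(cons(a, a)))), g(s(cons(cons(0, a), a)), s(cons(a, a)))), g(a, s(cons(s(a), a)))))  →  s(cons(g(cons(0, a), g(s(cons(cons(0, a), a)), s(cons(a, a)))), g(a, s(cons(s(a), a)))))   [R1 at 1.1.1.2]
2. s(cons(g(cons(0, a), g(s(cons(cons(0, a), a)), s(cons(a, a)))), g(a, s(cons(s(a), a)))))  →  s(cons(g(cons(0, a), s(cons(cons(0, a), a))), g(a, s(cons(s(a), a)))))   [R1 at 1.1.2]
3. s(cons(g(cons(0, a), s(cons(cons(0, a), a))), g(a, s(cons(s(a), a)))))  →  s(cons(cons(0, a), g(a, s(cons(s(a), a)))))   [R1 at 1.1]
4. s(cons(cons(0, a), g(a, s(cons(s(a), a)))))  →  s(cons(cons(0, a), a))   [R1 at 1.2]

s(cons(cons(0, a), a))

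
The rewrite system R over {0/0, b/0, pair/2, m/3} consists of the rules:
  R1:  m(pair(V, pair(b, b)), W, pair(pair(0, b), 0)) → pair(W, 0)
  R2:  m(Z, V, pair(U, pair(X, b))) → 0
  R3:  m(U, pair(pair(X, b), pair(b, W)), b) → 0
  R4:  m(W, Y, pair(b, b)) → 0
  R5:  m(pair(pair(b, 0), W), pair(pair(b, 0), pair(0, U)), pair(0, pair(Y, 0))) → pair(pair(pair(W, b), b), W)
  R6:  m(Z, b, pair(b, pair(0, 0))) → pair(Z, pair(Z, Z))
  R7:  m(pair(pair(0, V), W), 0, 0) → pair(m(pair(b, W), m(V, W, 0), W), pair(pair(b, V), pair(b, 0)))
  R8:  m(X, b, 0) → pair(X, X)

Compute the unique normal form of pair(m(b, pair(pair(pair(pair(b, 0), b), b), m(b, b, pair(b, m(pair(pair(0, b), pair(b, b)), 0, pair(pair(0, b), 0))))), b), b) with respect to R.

1. pair(m(b, pair(pair(pair(pair(b, 0), b), b), m(b, b, pair(b, m(pair(pair(0, b), pair(b, b)), 0, pair(pair(0, b), 0))))), b), b)  →  pair(m(b, pair(pair(pair(pair(b, 0), b), b), m(b, b, pair(b, pair(0, 0)))), b), b)   [R1 at 1.2.2.3.2]
2. pair(m(b, pair(pair(pair(pair(b, 0), b), b), m(b, b, pair(b, pair(0, 0)))), b), b)  →  pair(m(b, pair(pair(pair(pair(b, 0), b), b), pair(b, pair(b, b))), b), b)   [R6 at 1.2.2]
3. pair(m(b, pair(pair(pair(pair(b, 0), b), b), pair(b, pair(b, b))), b), b)  →  pair(0, b)   [R3 at 1]

pair(0, b)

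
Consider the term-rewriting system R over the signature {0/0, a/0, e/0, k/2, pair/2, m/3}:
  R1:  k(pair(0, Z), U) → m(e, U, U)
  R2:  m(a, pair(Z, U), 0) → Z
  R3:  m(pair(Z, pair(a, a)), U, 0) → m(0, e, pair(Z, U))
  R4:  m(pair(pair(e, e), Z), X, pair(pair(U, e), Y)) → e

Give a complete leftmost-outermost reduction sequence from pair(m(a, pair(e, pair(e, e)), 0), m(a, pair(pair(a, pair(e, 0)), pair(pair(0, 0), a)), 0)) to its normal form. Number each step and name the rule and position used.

pair(e, pair(a, pair(e, 0)))

1. pair(m(a, pair(e, pair(e, e)), 0), m(a, pair(pair(a, pair(e, 0)), pair(pair(0, 0), a)), 0))  →  pair(e, m(a, pair(pair(a, pair(e, 0)), pair(pair(0, 0), a)), 0))   [R2 at 1]
2. pair(e, m(a, pair(pair(a, pair(e, 0)), pair(pair(0, 0), a)), 0))  →  pair(e, pair(a, pair(e, 0)))   [R2 at 2]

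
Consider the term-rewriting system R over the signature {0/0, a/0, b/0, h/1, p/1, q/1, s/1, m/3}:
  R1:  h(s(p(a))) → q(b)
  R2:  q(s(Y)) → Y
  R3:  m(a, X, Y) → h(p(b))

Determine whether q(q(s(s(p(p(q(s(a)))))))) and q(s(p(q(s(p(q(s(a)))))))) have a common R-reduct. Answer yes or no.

yes — NF(t₁) = p(p(a)), NF(t₂) = p(p(a))

Reduce t₁ = q(q(s(s(p(p(q(s(a)))))))):
1. q(q(s(s(p(p(q(s(a))))))))  →  q(s(p(p(q(s(a))))))   [R2 at 1]
2. q(s(p(p(q(s(a))))))  →  p(p(q(s(a))))   [R2 at ε]
3. p(p(q(s(a))))  →  p(p(a))   [R2 at 1.1]

Reduce t₂ = q(s(p(q(s(p(q(s(a)))))))):
1. q(s(p(q(s(p(q(s(a))))))))  →  p(q(s(p(q(s(a))))))   [R2 at ε]
2. p(q(s(p(q(s(a))))))  →  p(p(q(s(a))))   [R2 at 1]
3. p(p(q(s(a))))  →  p(p(a))   [R2 at 1.1]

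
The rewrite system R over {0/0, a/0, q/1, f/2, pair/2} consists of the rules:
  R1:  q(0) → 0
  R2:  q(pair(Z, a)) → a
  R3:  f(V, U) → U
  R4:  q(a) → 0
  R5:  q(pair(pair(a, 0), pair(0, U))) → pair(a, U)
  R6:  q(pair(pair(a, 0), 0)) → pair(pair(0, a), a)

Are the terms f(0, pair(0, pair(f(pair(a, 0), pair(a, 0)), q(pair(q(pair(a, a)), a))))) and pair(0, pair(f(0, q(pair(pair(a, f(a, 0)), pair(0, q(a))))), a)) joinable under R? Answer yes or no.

Reduce t₁ = f(0, pair(0, pair(f(pair(a, 0), pair(a, 0)), q(pair(q(pair(a, a)), a))))):
1. f(0, pair(0, pair(f(pair(a, 0), pair(a, 0)), q(pair(q(pair(a, a)), a)))))  →  pair(0, pair(f(pair(a, 0), pair(a, 0)), q(pair(q(pair(a, a)), a))))   [R3 at ε]
2. pair(0, pair(f(pair(a, 0), pair(a, 0)), q(pair(q(pair(a, a)), a))))  →  pair(0, pair(pair(a, 0), q(pair(q(pair(a, a)), a))))   [R3 at 2.1]
3. pair(0, pair(pair(a, 0), q(pair(q(pair(a, a)), a))))  →  pair(0, pair(pair(a, 0), a))   [R2 at 2.2]

Reduce t₂ = pair(0, pair(f(0, q(pair(pair(a, f(a, 0)), pair(0, q(a))))), a)):
1. pair(0, pair(f(0, q(pair(pair(a, f(a, 0)), pair(0, q(a))))), a))  →  pair(0, pair(q(pair(pair(a, f(a, 0)), pair(0, q(a)))), a))   [R3 at 2.1]
2. pair(0, pair(q(pair(pair(a, f(a, 0)), pair(0, q(a)))), a))  →  pair(0, pair(q(pair(pair(a, 0), pair(0, q(a)))), a))   [R3 at 2.1.1.1.2]
3. pair(0, pair(q(pair(pair(a, 0), pair(0, q(a)))), a))  →  pair(0, pair(pair(a, q(a)), a))   [R5 at 2.1]
4. pair(0, pair(pair(a, q(a)), a))  →  pair(0, pair(pair(a, 0), a))   [R4 at 2.1.2]

yes — NF(t₁) = pair(0, pair(pair(a, 0), a)), NF(t₂) = pair(0, pair(pair(a, 0), a))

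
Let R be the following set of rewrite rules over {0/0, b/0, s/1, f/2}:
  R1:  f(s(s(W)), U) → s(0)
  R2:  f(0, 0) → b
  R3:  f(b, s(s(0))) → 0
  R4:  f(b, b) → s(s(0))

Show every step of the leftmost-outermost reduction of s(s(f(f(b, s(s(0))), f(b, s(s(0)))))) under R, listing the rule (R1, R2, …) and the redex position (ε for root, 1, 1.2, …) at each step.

s(s(b))

1. s(s(f(f(b, s(s(0))), f(b, s(s(0))))))  →  s(s(f(0, f(b, s(s(0))))))   [R3 at 1.1.1]
2. s(s(f(0, f(b, s(s(0))))))  →  s(s(f(0, 0)))   [R3 at 1.1.2]
3. s(s(f(0, 0)))  →  s(s(b))   [R2 at 1.1]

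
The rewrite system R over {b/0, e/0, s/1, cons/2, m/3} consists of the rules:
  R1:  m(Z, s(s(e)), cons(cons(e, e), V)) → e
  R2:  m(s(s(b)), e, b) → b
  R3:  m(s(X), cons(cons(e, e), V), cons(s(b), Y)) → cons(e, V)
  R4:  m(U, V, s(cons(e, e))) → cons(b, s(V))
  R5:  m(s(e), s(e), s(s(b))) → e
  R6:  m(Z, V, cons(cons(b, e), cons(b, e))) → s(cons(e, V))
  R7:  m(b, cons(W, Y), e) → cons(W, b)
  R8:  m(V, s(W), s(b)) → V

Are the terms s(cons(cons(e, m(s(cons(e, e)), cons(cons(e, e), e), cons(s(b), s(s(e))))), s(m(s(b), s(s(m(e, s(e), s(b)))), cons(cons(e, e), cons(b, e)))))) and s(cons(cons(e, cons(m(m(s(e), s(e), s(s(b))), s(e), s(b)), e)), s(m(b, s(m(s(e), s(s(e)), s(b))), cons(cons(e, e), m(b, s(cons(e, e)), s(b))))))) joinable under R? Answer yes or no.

Reduce t₁ = s(cons(cons(e, m(s(cons(e, e)), cons(cons(e, e), e), cons(s(b), s(s(e))))), s(m(s(b), s(s(m(e, s(e), s(b)))), cons(cons(e, e), cons(b, e)))))):
1. s(cons(cons(e, m(s(cons(e, e)), cons(cons(e, e), e), cons(s(b), s(s(e))))), s(m(s(b), s(s(m(e, s(e), s(b)))), cons(cons(e, e), cons(b, e))))))  →  s(cons(cons(e, cons(e, e)), s(m(s(b), s(s(m(e, s(e), s(b)))), cons(cons(e, e), cons(b, e))))))   [R3 at 1.1.2]
2. s(cons(cons(e, cons(e, e)), s(m(s(b), s(s(m(e, s(e), s(b)))), cons(cons(e, e), cons(b, e))))))  →  s(cons(cons(e, cons(e, e)), s(m(s(b), s(s(e)), cons(cons(e, e), cons(b, e))))))   [R8 at 1.2.1.2.1.1]
3. s(cons(cons(e, cons(e, e)), s(m(s(b), s(s(e)), cons(cons(e, e), cons(b, e))))))  →  s(cons(cons(e, cons(e, e)), s(e)))   [R1 at 1.2.1]

Reduce t₂ = s(cons(cons(e, cons(m(m(s(e), s(e), s(s(b))), s(e), s(b)), e)), s(m(b, s(m(s(e), s(s(e)), s(b))), cons(cons(e, e), m(b, s(cons(e, e)), s(b))))))):
1. s(cons(cons(e, cons(m(m(s(e), s(e), s(s(b))), s(e), s(b)), e)), s(m(b, s(m(s(e), s(s(e)), s(b))), cons(cons(e, e), m(b, s(cons(e, e)), s(b)))))))  →  s(cons(cons(e, cons(m(s(e), s(e), s(s(b))), e)), s(m(b, s(m(s(e), s(s(e)), s(b))), cons(cons(e, e), m(b, s(cons(e, e)), s(b)))))))   [R8 at 1.1.2.1]
2. s(cons(cons(e, cons(m(s(e), s(e), s(s(b))), e)), s(m(b, s(m(s(e), s(s(e)), s(b))), cons(cons(e, e), m(b, s(cons(e, e)), s(b)))))))  →  s(cons(cons(e, cons(e, e)), s(m(b, s(m(s(e), s(s(e)), s(b))), cons(cons(e, e), m(b, s(cons(e, e)), s(b)))))))   [R5 at 1.1.2.1]
3. s(cons(cons(e, cons(e, e)), s(m(b, s(m(s(e), s(s(e)), s(b))), cons(cons(e, e), m(b, s(cons(e, e)), s(b)))))))  →  s(cons(cons(e, cons(e, e)), s(m(b, s(s(e)), cons(cons(e, e), m(b, s(cons(e, e)), s(b)))))))   [R8 at 1.2.1.2.1]
4. s(cons(cons(e, cons(e, e)), s(m(b, s(s(e)), cons(cons(e, e), m(b, s(cons(e, e)), s(b)))))))  →  s(cons(cons(e, cons(e, e)), s(e)))   [R1 at 1.2.1]

yes — NF(t₁) = s(cons(cons(e, cons(e, e)), s(e))), NF(t₂) = s(cons(cons(e, cons(e, e)), s(e)))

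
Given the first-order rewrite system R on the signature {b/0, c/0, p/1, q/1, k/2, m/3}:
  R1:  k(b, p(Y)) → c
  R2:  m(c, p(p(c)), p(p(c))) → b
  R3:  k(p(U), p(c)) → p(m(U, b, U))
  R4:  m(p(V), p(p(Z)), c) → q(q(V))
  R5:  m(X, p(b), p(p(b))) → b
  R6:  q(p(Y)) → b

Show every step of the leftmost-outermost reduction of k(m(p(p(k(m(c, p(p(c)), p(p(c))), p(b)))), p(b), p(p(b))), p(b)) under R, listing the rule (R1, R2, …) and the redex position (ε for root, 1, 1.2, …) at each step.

c

1. k(m(p(p(k(m(c, p(p(c)), p(p(c))), p(b)))), p(b), p(p(b))), p(b))  →  k(b, p(b))   [R5 at 1]
2. k(b, p(b))  →  c   [R1 at ε]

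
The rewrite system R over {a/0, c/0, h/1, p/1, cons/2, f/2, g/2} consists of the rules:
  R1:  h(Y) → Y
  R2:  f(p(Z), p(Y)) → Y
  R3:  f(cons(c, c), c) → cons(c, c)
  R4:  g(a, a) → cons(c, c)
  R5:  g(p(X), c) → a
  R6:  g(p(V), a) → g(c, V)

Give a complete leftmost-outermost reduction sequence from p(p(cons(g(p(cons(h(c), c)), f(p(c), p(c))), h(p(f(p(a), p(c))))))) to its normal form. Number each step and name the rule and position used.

p(p(cons(a, p(c))))

1. p(p(cons(g(p(cons(h(c), c)), f(p(c), p(c))), h(p(f(p(a), p(c)))))))  →  p(p(cons(g(p(cons(c, c)), f(p(c), p(c))), h(p(f(p(a), p(c)))))))   [R1 at 1.1.1.1.1.1]
2. p(p(cons(g(p(cons(c, c)), f(p(c), p(c))), h(p(f(p(a), p(c)))))))  →  p(p(cons(g(p(cons(c, c)), c), h(p(f(p(a), p(c)))))))   [R2 at 1.1.1.2]
3. p(p(cons(g(p(cons(c, c)), c), h(p(f(p(a), p(c)))))))  →  p(p(cons(a, h(p(f(p(a), p(c)))))))   [R5 at 1.1.1]
4. p(p(cons(a, h(p(f(p(a), p(c)))))))  →  p(p(cons(a, p(f(p(a), p(c))))))   [R1 at 1.1.2]
5. p(p(cons(a, p(f(p(a), p(c))))))  →  p(p(cons(a, p(c))))   [R2 at 1.1.2.1]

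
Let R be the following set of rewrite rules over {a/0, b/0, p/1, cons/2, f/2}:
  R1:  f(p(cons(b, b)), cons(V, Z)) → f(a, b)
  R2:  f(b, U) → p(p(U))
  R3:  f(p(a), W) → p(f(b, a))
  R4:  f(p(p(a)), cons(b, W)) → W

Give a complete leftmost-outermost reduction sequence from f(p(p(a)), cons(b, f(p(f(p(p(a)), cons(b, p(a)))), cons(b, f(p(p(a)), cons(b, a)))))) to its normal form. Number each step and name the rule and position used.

1. f(p(p(a)), cons(b, f(p(f(p(p(a)), cons(b, p(a)))), cons(b, f(p(p(a)), cons(b, a))))))  →  f(p(f(p(p(a)), cons(b, p(a)))), cons(b, f(p(p(a)), cons(b, a))))   [R4 at ε]
2. f(p(f(p(p(a)), cons(b, p(a)))), cons(b, f(p(p(a)), cons(b, a))))  →  f(p(p(a)), cons(b, f(p(p(a)), cons(b, a))))   [R4 at 1.1]
3. f(p(p(a)), cons(b, f(p(p(a)), cons(b, a))))  →  f(p(p(a)), cons(b, a))   [R4 at ε]
4. f(p(p(a)), cons(b, a))  →  a   [R4 at ε]

a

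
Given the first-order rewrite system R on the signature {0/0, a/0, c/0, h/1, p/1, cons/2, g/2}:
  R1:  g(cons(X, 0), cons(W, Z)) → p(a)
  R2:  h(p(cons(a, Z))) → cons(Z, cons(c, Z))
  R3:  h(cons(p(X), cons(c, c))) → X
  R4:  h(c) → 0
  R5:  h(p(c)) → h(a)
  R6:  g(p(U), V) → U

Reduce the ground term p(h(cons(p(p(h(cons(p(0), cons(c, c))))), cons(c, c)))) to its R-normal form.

p(p(0))

1. p(h(cons(p(p(h(cons(p(0), cons(c, c))))), cons(c, c))))  →  p(p(h(cons(p(0), cons(c, c)))))   [R3 at 1]
2. p(p(h(cons(p(0), cons(c, c)))))  →  p(p(0))   [R3 at 1.1]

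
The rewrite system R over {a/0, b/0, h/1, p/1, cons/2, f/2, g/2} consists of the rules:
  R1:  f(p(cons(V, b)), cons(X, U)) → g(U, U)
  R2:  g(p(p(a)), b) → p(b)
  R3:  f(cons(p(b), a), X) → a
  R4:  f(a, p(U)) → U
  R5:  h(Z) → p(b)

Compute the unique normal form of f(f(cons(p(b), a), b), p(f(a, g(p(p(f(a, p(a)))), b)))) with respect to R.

b

1. f(f(cons(p(b), a), b), p(f(a, g(p(p(f(a, p(a)))), b))))  →  f(a, p(f(a, g(p(p(f(a, p(a)))), b))))   [R3 at 1]
2. f(a, p(f(a, g(p(p(f(a, p(a)))), b))))  →  f(a, g(p(p(f(a, p(a)))), b))   [R4 at ε]
3. f(a, g(p(p(f(a, p(a)))), b))  →  f(a, g(p(p(a)), b))   [R4 at 2.1.1.1]
4. f(a, g(p(p(a)), b))  →  f(a, p(b))   [R2 at 2]
5. f(a, p(b))  →  b   [R4 at ε]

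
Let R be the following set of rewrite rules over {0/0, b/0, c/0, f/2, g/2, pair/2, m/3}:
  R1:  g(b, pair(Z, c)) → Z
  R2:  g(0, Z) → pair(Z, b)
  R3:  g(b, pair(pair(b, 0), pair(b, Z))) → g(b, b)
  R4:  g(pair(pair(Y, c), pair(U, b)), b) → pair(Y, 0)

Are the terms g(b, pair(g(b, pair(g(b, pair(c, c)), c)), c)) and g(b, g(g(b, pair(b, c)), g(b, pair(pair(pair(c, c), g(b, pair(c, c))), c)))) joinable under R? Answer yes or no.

Reduce t₁ = g(b, pair(g(b, pair(g(b, pair(c, c)), c)), c)):
1. g(b, pair(g(b, pair(g(b, pair(c, c)), c)), c))  →  g(b, pair(g(b, pair(c, c)), c))   [R1 at ε]
2. g(b, pair(g(b, pair(c, c)), c))  →  g(b, pair(c, c))   [R1 at ε]
3. g(b, pair(c, c))  →  c   [R1 at ε]

Reduce t₂ = g(b, g(g(b, pair(b, c)), g(b, pair(pair(pair(c, c), g(b, pair(c, c))), c)))):
1. g(b, g(g(b, pair(b, c)), g(b, pair(pair(pair(c, c), g(b, pair(c, c))), c))))  →  g(b, g(b, g(b, pair(pair(pair(c, c), g(b, pair(c, c))), c))))   [R1 at 2.1]
2. g(b, g(b, g(b, pair(pair(pair(c, c), g(b, pair(c, c))), c))))  →  g(b, g(b, pair(pair(c, c), g(b, pair(c, c)))))   [R1 at 2.2]
3. g(b, g(b, pair(pair(c, c), g(b, pair(c, c)))))  →  g(b, g(b, pair(pair(c, c), c)))   [R1 at 2.2.2]
4. g(b, g(b, pair(pair(c, c), c)))  →  g(b, pair(c, c))   [R1 at 2]
5. g(b, pair(c, c))  →  c   [R1 at ε]

yes — NF(t₁) = c, NF(t₂) = c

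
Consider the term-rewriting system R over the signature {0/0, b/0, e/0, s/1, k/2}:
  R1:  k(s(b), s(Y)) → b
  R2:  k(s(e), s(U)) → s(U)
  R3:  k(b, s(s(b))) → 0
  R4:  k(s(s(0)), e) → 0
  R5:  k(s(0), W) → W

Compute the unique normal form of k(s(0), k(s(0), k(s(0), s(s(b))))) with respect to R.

1. k(s(0), k(s(0), k(s(0), s(s(b)))))  →  k(s(0), k(s(0), s(s(b))))   [R5 at ε]
2. k(s(0), k(s(0), s(s(b))))  →  k(s(0), s(s(b)))   [R5 at ε]
3. k(s(0), s(s(b)))  →  s(s(b))   [R5 at ε]

s(s(b))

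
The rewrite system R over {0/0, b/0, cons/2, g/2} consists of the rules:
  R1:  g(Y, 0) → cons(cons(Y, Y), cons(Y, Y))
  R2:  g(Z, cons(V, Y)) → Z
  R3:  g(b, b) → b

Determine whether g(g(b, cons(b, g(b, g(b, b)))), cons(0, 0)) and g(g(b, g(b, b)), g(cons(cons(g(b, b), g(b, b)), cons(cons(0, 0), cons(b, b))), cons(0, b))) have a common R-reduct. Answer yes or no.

Reduce t₁ = g(g(b, cons(b, g(b, g(b, b)))), cons(0, 0)):
1. g(g(b, cons(b, g(b, g(b, b)))), cons(0, 0))  →  g(b, cons(b, g(b, g(b, b))))   [R2 at ε]
2. g(b, cons(b, g(b, g(b, b))))  →  b   [R2 at ε]

Reduce t₂ = g(g(b, g(b, b)), g(cons(cons(g(b, b), g(b, b)), cons(cons(0, 0), cons(b, b))), cons(0, b))):
1. g(g(b, g(b, b)), g(cons(cons(g(b, b), g(b, b)), cons(cons(0, 0), cons(b, b))), cons(0, b)))  →  g(g(b, b), g(cons(cons(g(b, b), g(b, b)), cons(cons(0, 0), cons(b, b))), cons(0, b)))   [R3 at 1.2]
2. g(g(b, b), g(cons(cons(g(b, b), g(b, b)), cons(cons(0, 0), cons(b, b))), cons(0, b)))  →  g(b, g(cons(cons(g(b, b), g(b, b)), cons(cons(0, 0), cons(b, b))), cons(0, b)))   [R3 at 1]
3. g(b, g(cons(cons(g(b, b), g(b, b)), cons(cons(0, 0), cons(b, b))), cons(0, b)))  →  g(b, cons(cons(g(b, b), g(b, b)), cons(cons(0, 0), cons(b, b))))   [R2 at 2]
4. g(b, cons(cons(g(b, b), g(b, b)), cons(cons(0, 0), cons(b, b))))  →  b   [R2 at ε]

yes — NF(t₁) = b, NF(t₂) = b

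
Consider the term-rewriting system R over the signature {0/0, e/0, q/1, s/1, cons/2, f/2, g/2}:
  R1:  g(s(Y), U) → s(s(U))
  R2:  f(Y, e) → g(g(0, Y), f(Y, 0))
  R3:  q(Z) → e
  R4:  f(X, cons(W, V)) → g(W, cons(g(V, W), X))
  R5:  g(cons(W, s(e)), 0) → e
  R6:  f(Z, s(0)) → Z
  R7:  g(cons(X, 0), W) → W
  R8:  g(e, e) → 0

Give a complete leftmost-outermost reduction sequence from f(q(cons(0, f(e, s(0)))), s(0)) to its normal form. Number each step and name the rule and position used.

1. f(q(cons(0, f(e, s(0)))), s(0))  →  q(cons(0, f(e, s(0))))   [R6 at ε]
2. q(cons(0, f(e, s(0))))  →  e   [R3 at ε]

e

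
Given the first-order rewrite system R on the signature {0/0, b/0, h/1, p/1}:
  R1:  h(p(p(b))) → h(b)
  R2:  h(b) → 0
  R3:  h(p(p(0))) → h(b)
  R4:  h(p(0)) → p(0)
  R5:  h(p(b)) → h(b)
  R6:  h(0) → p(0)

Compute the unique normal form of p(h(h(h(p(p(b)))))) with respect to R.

1. p(h(h(h(p(p(b))))))  →  p(h(h(h(b))))   [R1 at 1.1.1]
2. p(h(h(h(b))))  →  p(h(h(0)))   [R2 at 1.1.1]
3. p(h(h(0)))  →  p(h(p(0)))   [R6 at 1.1]
4. p(h(p(0)))  →  p(p(0))   [R4 at 1]

p(p(0))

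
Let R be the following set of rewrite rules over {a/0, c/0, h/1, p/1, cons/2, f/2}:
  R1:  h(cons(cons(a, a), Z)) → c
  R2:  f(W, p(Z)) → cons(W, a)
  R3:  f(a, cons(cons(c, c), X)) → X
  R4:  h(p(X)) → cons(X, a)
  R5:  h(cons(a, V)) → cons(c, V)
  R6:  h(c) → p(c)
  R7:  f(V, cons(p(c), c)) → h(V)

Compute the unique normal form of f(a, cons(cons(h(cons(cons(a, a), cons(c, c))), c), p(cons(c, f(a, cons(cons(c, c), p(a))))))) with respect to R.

1. f(a, cons(cons(h(cons(cons(a, a), cons(c, c))), c), p(cons(c, f(a, cons(cons(c, c), p(a)))))))  →  f(a, cons(cons(c, c), p(cons(c, f(a, cons(cons(c, c), p(a)))))))   [R1 at 2.1.1]
2. f(a, cons(cons(c, c), p(cons(c, f(a, cons(cons(c, c), p(a)))))))  →  p(cons(c, f(a, cons(cons(c, c), p(a)))))   [R3 at ε]
3. p(cons(c, f(a, cons(cons(c, c), p(a)))))  →  p(cons(c, p(a)))   [R3 at 1.2]

p(cons(c, p(a)))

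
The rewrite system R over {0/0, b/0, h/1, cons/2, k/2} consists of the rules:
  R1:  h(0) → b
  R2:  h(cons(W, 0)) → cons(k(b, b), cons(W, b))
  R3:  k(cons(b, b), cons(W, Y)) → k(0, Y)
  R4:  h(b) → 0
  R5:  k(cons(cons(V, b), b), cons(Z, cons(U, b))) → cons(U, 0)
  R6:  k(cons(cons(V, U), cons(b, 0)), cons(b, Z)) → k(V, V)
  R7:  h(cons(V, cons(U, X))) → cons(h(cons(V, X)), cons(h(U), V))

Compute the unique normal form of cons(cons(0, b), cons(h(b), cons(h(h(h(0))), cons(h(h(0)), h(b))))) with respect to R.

1. cons(cons(0, b), cons(h(b), cons(h(h(h(0))), cons(h(h(0)), h(b)))))  →  cons(cons(0, b), cons(0, cons(h(h(h(0))), cons(h(h(0)), h(b)))))   [R4 at 2.1]
2. cons(cons(0, b), cons(0, cons(h(h(h(0))), cons(h(h(0)), h(b)))))  →  cons(cons(0, b), cons(0, cons(h(h(b)), cons(h(h(0)), h(b)))))   [R1 at 2.2.1.1.1]
3. cons(cons(0, b), cons(0, cons(h(h(b)), cons(h(h(0)), h(b)))))  →  cons(cons(0, b), cons(0, cons(h(0), cons(h(h(0)), h(b)))))   [R4 at 2.2.1.1]
4. cons(cons(0, b), cons(0, cons(h(0), cons(h(h(0)), h(b)))))  →  cons(cons(0, b), cons(0, cons(b, cons(h(h(0)), h(b)))))   [R1 at 2.2.1]
5. cons(cons(0, b), cons(0, cons(b, cons(h(h(0)), h(b)))))  →  cons(cons(0, b), cons(0, cons(b, cons(h(b), h(b)))))   [R1 at 2.2.2.1.1]
6. cons(cons(0, b), cons(0, cons(b, cons(h(b), h(b)))))  →  cons(cons(0, b), cons(0, cons(b, cons(0, h(b)))))   [R4 at 2.2.2.1]
7. cons(cons(0, b), cons(0, cons(b, cons(0, h(b)))))  →  cons(cons(0, b), cons(0, cons(b, cons(0, 0))))   [R4 at 2.2.2.2]

cons(cons(0, b), cons(0, cons(b, cons(0, 0))))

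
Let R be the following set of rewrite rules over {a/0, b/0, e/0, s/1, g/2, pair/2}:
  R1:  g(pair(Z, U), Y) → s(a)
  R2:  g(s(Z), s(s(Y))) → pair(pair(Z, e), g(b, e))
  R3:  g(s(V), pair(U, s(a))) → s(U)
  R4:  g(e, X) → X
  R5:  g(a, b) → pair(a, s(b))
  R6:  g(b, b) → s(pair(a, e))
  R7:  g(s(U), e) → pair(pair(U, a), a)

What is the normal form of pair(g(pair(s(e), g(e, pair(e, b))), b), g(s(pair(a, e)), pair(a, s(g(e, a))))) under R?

1. pair(g(pair(s(e), g(e, pair(e, b))), b), g(s(pair(a, e)), pair(a, s(g(e, a)))))  →  pair(s(a), g(s(pair(a, e)), pair(a, s(g(e, a)))))   [R1 at 1]
2. pair(s(a), g(s(pair(a, e)), pair(a, s(g(e, a)))))  →  pair(s(a), g(s(pair(a, e)), pair(a, s(a))))   [R4 at 2.2.2.1]
3. pair(s(a), g(s(pair(a, e)), pair(a, s(a))))  →  pair(s(a), s(a))   [R3 at 2]

pair(s(a), s(a))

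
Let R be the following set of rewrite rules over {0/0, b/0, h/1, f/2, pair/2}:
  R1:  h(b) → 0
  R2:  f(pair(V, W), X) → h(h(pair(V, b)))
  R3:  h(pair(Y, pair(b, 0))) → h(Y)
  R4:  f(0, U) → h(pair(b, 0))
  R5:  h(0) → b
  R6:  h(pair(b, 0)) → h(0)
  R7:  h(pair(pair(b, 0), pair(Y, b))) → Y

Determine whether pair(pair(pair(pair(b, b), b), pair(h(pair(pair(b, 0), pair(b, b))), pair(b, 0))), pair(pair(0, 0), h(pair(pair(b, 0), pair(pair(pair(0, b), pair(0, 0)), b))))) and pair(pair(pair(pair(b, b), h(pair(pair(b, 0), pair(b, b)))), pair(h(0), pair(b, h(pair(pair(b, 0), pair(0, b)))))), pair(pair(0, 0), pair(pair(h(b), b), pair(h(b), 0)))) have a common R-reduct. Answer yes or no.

Reduce t₁ = pair(pair(pair(pair(b, b), b), pair(h(pair(pair(b, 0), pair(b, b))), pair(b, 0))), pair(pair(0, 0), h(pair(pair(b, 0), pair(pair(pair(0, b), pair(0, 0)), b))))):
1. pair(pair(pair(pair(b, b), b), pair(h(pair(pair(b, 0), pair(b, b))), pair(b, 0))), pair(pair(0, 0), h(pair(pair(b, 0), pair(pair(pair(0, b), pair(0, 0)), b)))))  →  pair(pair(pair(pair(b, b), b), pair(b, pair(b, 0))), pair(pair(0, 0), h(pair(pair(b, 0), pair(pair(pair(0, b), pair(0, 0)), b)))))   [R7 at 1.2.1]
2. pair(pair(pair(pair(b, b), b), pair(b, pair(b, 0))), pair(pair(0, 0), h(pair(pair(b, 0), pair(pair(pair(0, b), pair(0, 0)), b)))))  →  pair(pair(pair(pair(b, b), b), pair(b, pair(b, 0))), pair(pair(0, 0), pair(pair(0, b), pair(0, 0))))   [R7 at 2.2]

Reduce t₂ = pair(pair(pair(pair(b, b), h(pair(pair(b, 0), pair(b, b)))), pair(h(0), pair(b, h(pair(pair(b, 0), pair(0, b)))))), pair(pair(0, 0), pair(pair(h(b), b), pair(h(b), 0)))):
1. pair(pair(pair(pair(b, b), h(pair(pair(b, 0), pair(b, b)))), pair(h(0), pair(b, h(pair(pair(b, 0), pair(0, b)))))), pair(pair(0, 0), pair(pair(h(b), b), pair(h(b), 0))))  →  pair(pair(pair(pair(b, b), b), pair(h(0), pair(b, h(pair(pair(b, 0), pair(0, b)))))), pair(pair(0, 0), pair(pair(h(b), b), pair(h(b), 0))))   [R7 at 1.1.2]
2. pair(pair(pair(pair(b, b), b), pair(h(0), pair(b, h(pair(pair(b, 0), pair(0, b)))))), pair(pair(0, 0), pair(pair(h(b), b), pair(h(b), 0))))  →  pair(pair(pair(pair(b, b), b), pair(b, pair(b, h(pair(pair(b, 0), pair(0, b)))))), pair(pair(0, 0), pair(pair(h(b), b), pair(h(b), 0))))   [R5 at 1.2.1]
3. pair(pair(pair(pair(b, b), b), pair(b, pair(b, h(pair(pair(b, 0), pair(0, b)))))), pair(pair(0, 0), pair(pair(h(b), b), pair(h(b), 0))))  →  pair(pair(pair(pair(b, b), b), pair(b, pair(b, 0))), pair(pair(0, 0), pair(pair(h(b), b), pair(h(b), 0))))   [R7 at 1.2.2.2]
4. pair(pair(pair(pair(b, b), b), pair(b, pair(b, 0))), pair(pair(0, 0), pair(pair(h(b), b), pair(h(b), 0))))  →  pair(pair(pair(pair(b, b), b), pair(b, pair(b, 0))), pair(pair(0, 0), pair(pair(0, b), pair(h(b), 0))))   [R1 at 2.2.1.1]
5. pair(pair(pair(pair(b, b), b), pair(b, pair(b, 0))), pair(pair(0, 0), pair(pair(0, b), pair(h(b), 0))))  →  pair(pair(pair(pair(b, b), b), pair(b, pair(b, 0))), pair(pair(0, 0), pair(pair(0, b), pair(0, 0))))   [R1 at 2.2.2.1]

yes — NF(t₁) = pair(pair(pair(pair(b, b), b), pair(b, pair(b, 0))), pair(pair(0, 0), pair(pair(0, b), pair(0, 0)))), NF(t₂) = pair(pair(pair(pair(b, b), b), pair(b, pair(b, 0))), pair(pair(0, 0), pair(pair(0, b), pair(0, 0))))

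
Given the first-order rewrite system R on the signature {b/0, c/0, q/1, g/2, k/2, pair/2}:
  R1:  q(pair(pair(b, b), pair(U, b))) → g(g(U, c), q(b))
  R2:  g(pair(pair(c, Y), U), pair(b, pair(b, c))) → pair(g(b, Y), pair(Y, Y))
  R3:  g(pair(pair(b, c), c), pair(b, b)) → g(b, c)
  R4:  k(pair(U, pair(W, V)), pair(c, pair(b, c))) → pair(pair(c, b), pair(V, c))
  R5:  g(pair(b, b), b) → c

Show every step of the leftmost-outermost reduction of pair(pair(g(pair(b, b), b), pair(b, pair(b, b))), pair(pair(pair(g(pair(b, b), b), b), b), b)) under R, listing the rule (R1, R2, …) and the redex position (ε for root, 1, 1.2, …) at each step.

1. pair(pair(g(pair(b, b), b), pair(b, pair(b, b))), pair(pair(pair(g(pair(b, b), b), b), b), b))  →  pair(pair(c, pair(b, pair(b, b))), pair(pair(pair(g(pair(b, b), b), b), b), b))   [R5 at 1.1]
2. pair(pair(c, pair(b, pair(b, b))), pair(pair(pair(g(pair(b, b), b), b), b), b))  →  pair(pair(c, pair(b, pair(b, b))), pair(pair(pair(c, b), b), b))   [R5 at 2.1.1.1]

pair(pair(c, pair(b, pair(b, b))), pair(pair(pair(c, b), b), b))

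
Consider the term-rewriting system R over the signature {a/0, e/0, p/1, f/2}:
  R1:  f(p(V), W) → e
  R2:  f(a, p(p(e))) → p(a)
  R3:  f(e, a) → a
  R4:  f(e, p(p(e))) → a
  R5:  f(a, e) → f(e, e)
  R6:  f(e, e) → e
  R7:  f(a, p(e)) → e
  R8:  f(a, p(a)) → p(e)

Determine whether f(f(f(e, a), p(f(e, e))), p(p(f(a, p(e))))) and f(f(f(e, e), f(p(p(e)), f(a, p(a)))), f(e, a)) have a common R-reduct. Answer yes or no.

yes — NF(t₁) = a, NF(t₂) = a

Reduce t₁ = f(f(f(e, a), p(f(e, e))), p(p(f(a, p(e))))):
1. f(f(f(e, a), p(f(e, e))), p(p(f(a, p(e)))))  →  f(f(a, p(f(e, e))), p(p(f(a, p(e)))))   [R3 at 1.1]
2. f(f(a, p(f(e, e))), p(p(f(a, p(e)))))  →  f(f(a, p(e)), p(p(f(a, p(e)))))   [R6 at 1.2.1]
3. f(f(a, p(e)), p(p(f(a, p(e)))))  →  f(e, p(p(f(a, p(e)))))   [R7 at 1]
4. f(e, p(p(f(a, p(e)))))  →  f(e, p(p(e)))   [R7 at 2.1.1]
5. f(e, p(p(e)))  →  a   [R4 at ε]

Reduce t₂ = f(f(f(e, e), f(p(p(e)), f(a, p(a)))), f(e, a)):
1. f(f(f(e, e), f(p(p(e)), f(a, p(a)))), f(e, a))  →  f(f(e, f(p(p(e)), f(a, p(a)))), f(e, a))   [R6 at 1.1]
2. f(f(e, f(p(p(e)), f(a, p(a)))), f(e, a))  →  f(f(e, e), f(e, a))   [R1 at 1.2]
3. f(f(e, e), f(e, a))  →  f(e, f(e, a))   [R6 at 1]
4. f(e, f(e, a))  →  f(e, a)   [R3 at 2]
5. f(e, a)  →  a   [R3 at ε]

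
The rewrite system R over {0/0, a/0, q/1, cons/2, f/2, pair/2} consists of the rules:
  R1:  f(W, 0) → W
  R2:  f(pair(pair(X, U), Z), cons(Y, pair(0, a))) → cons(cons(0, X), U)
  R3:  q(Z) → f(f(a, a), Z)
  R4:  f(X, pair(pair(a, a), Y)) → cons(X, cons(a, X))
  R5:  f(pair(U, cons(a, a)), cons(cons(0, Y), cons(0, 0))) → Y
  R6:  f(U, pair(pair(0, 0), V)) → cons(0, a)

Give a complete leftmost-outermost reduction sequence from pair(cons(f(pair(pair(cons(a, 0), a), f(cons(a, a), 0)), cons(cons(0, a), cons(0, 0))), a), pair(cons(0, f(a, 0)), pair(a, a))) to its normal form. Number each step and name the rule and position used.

pair(cons(a, a), pair(cons(0, a), pair(a, a)))

1. pair(cons(f(pair(pair(cons(a, 0), a), f(cons(a, a), 0)), cons(cons(0, a), cons(0, 0))), a), pair(cons(0, f(a, 0)), pair(a, a)))  →  pair(cons(f(pair(pair(cons(a, 0), a), cons(a, a)), cons(cons(0, a), cons(0, 0))), a), pair(cons(0, f(a, 0)), pair(a, a)))   [R1 at 1.1.1.2]
2. pair(cons(f(pair(pair(cons(a, 0), a), cons(a, a)), cons(cons(0, a), cons(0, 0))), a), pair(cons(0, f(a, 0)), pair(a, a)))  →  pair(cons(a, a), pair(cons(0, f(a, 0)), pair(a, a)))   [R5 at 1.1]
3. pair(cons(a, a), pair(cons(0, f(a, 0)), pair(a, a)))  →  pair(cons(a, a), pair(cons(0, a), pair(a, a)))   [R1 at 2.1.2]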